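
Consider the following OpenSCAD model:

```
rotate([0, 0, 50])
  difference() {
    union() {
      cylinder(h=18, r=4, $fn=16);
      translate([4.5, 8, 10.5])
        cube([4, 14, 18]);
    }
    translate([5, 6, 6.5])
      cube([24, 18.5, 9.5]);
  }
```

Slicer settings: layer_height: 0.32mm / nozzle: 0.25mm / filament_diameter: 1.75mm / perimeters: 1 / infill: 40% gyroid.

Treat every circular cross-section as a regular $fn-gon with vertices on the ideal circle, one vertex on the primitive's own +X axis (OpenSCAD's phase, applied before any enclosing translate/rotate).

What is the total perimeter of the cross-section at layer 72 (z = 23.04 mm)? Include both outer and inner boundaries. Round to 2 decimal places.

At z = 23.04 mm: the cylinder is absent (z outside [0, 18]); the 4×14 cube at (4.5, 8) contributes its full rectangle (perimeter 36.00 mm); Merging all regions: only the 4×14 cube at (4.5, 8) is present, so the union is just that shape — boundary = 36.00 mm; the cube at (5, 6) does not reach this height (z outside [6.5, 16]); After the difference (first − rest): none of the subtracted shapes is present at this height, so that combined region is unchanged — boundary = 36.00 mm; (rotated 50° about Z; rotation is an isometry so areas/perimeters/island counts are preserved). Overall, the cross-section is a single solid region. Total boundary length (outer) = 36.00 mm.

36.00 mm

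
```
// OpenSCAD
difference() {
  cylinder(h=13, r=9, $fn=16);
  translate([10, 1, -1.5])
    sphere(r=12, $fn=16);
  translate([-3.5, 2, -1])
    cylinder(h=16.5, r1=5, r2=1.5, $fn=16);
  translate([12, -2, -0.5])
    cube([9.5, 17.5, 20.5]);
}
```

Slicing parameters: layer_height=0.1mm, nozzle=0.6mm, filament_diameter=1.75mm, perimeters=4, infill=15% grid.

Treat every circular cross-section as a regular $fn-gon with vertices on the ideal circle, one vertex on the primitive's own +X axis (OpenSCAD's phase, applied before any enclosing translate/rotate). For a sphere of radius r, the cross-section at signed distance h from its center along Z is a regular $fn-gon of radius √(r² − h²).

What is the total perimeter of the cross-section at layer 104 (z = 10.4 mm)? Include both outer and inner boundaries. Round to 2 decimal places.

At z = 10.4 mm: the cylinder: section is a regular 16-gon, circumradius r=9 (perimeter = 2·16·9.000·sin(180°/16) = 56.19 mm); the r=12 sphere at (10, 1) contributes a regular 16-gon of circumradius √(12²−11.9²) = 1.546 (perimeter = 2·16·1.546·sin(180°/16) = 9.65 mm); the cone at (-3.5, 2) contributes a regular 16-gon of circumradius 2.582 (interpolated between r1=5 and r2=1.5 at t=0.691) (perimeter = 2·16·2.582·sin(180°/16) = 16.12 mm); the 9.5×17.5 cube at (12, -2) contributes its full rectangle (perimeter 54.00 mm); After the difference (first − rest): starting from the r=9 cylinder, the r=12 sphere at (10, 1) partially overlaps it — only the 0.46 mm² overlap (of its 7.32 mm²) is removed, clipping the outline; the cone at (-3.5, 2) lies wholly inside it (removes its full 20.41 mm² and its 16.12 mm outline becomes a hole wall); the 9.5×17.5 cube at (12, -2) misses the remaining region (no effect) — boundary (outer + 1 inner loop) = 72.45 mm. Overall, the cross-section is one region with 1 hole. Total boundary length (outer + inner) = 72.45 mm.

72.45 mm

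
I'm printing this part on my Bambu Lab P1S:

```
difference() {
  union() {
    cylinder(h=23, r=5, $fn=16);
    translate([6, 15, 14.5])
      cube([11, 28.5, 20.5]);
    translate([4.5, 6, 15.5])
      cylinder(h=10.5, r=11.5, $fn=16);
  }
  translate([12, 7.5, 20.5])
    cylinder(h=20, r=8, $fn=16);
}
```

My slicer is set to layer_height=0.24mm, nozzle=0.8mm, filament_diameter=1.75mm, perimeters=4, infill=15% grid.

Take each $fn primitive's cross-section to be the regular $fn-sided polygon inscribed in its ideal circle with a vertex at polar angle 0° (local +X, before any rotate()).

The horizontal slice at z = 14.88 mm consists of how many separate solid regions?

2

At z = 14.88 mm: the cylinder: section is a regular 16-gon, circumradius r=5; the cube at (6, 15) is present — its section is the full 11×28.5 rectangle; the cylinder at (4.5, 6) does not reach this height (z outside [15.5, 26]); Combining (union): the 2 present regions are separate (no shared area or edge), so areas and boundary lengths simply add and each stays a separate island — 2 connected regions; the cylinder at (12, 7.5) is not intersected at this z (z outside [20.5, 40.5]); Taking the first minus the rest: none of the subtracted shapes is present at this height, so the result so far is unchanged — 2 connected regions. The result has 2 disconnected regions.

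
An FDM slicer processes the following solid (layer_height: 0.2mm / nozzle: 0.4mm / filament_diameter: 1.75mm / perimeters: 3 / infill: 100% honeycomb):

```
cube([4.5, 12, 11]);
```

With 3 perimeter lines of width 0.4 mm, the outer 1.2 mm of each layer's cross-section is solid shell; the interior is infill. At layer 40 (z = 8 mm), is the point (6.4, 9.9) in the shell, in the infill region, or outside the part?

At z = 8 mm: the cube is present — its section is the full 4.5×12 rectangle. Overall, the cross-section is a single solid region. The nearest boundary edge runs (4.50, 0.00)→(4.50, 12.00); distance from the point to it = 1.90 mm. The point is not inside any of the regions above, so it lies outside the cross-section (1.90 mm from the nearest boundary).

outside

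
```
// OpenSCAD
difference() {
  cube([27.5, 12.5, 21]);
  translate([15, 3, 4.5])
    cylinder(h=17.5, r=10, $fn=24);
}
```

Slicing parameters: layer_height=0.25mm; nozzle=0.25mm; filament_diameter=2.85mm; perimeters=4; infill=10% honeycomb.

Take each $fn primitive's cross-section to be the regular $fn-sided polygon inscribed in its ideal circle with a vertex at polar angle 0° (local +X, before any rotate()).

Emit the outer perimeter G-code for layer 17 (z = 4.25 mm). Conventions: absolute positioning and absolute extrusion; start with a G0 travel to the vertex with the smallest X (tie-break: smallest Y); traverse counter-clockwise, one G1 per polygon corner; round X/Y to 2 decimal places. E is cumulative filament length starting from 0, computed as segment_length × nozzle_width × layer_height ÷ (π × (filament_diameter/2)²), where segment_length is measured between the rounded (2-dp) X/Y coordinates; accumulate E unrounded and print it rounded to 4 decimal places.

G0 X0.00 Y0.00 Z4.25
G1 X27.50 Y0.00 E0.2694
G1 X27.50 Y12.50 E0.3919
G1 X0.00 Y12.50 E0.6613
G1 X0.00 Y0.00 E0.7838

At z = 4.25 mm: the cube is present — its section is the full 27.5×12.5 rectangle; the cylinder at (15, 3) is absent (z outside [4.5, 22]); Subtracting the remaining from the first: none of the subtracted shapes is present at this height, so the 27.5×12.5 cube is unchanged — 1 connected region. The outline is a single polygon with 4 vertices. Extrusion per mm of travel: 0.25 × 0.25 / (π × 1.425²) = 0.009797. Accumulating E over each segment gives final E = 0.7838.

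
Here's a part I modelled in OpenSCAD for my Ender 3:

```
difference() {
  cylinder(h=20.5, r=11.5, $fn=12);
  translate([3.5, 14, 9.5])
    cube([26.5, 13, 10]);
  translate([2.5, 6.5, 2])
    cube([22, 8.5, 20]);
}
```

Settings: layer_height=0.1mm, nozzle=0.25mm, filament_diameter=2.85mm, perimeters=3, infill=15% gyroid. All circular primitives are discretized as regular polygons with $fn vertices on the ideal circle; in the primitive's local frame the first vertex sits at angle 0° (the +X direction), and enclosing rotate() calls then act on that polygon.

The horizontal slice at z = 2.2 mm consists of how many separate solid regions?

1

At z = 2.2 mm: the cylinder: section is a regular 12-gon, circumradius r=11.5; the cube at (3.5, 14) does not reach this height (z outside [9.5, 19.5]); the cube at (2.5, 6.5) (footprint 22×8.5) is included at this height; Subtracting the remaining from the first: starting from the r=11.5 cylinder, the 22×8.5 cube at (2.5, 6.5) partially overlaps it — only the 18.64 mm² overlap (of its 187.00 mm²) is removed, clipping the outline — 1 connected region. The result has 1 disconnected region.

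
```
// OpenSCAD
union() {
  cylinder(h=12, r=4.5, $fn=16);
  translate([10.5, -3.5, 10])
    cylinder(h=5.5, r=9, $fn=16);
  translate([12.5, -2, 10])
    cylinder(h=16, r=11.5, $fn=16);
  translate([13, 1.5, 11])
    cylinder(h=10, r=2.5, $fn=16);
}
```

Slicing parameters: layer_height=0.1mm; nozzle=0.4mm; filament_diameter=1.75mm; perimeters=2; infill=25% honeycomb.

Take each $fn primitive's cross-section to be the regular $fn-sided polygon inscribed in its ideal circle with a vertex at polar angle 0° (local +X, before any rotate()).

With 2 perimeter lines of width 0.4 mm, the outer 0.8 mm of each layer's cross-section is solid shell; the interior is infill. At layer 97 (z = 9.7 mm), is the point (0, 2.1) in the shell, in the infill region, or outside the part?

infill

At z = 9.7 mm: the r=4.5 cylinder gives a regular 16-gon of circumradius 4.5 (constant along its height); the cylinder at (10.5, -3.5) does not reach this height (z outside [10, 15.5]); the cylinder at (12.5, -2) is absent (z outside [10, 26]); the cylinder at (13, 1.5) is absent (z outside [11, 21]); Combining (union): only the r=4.5 cylinder is present, so the union is just that shape — 1 connected region. Overall, the cross-section is a single solid region. The nearest boundary edge runs (1.72, 4.16)→(0.00, 4.50); distance from the point to it = 2.35 mm. The point is inside the cross-section and 2.35 mm from the nearest boundary — more than the 0.8 mm shell width (2 × 0.4), so it's in the infill interior.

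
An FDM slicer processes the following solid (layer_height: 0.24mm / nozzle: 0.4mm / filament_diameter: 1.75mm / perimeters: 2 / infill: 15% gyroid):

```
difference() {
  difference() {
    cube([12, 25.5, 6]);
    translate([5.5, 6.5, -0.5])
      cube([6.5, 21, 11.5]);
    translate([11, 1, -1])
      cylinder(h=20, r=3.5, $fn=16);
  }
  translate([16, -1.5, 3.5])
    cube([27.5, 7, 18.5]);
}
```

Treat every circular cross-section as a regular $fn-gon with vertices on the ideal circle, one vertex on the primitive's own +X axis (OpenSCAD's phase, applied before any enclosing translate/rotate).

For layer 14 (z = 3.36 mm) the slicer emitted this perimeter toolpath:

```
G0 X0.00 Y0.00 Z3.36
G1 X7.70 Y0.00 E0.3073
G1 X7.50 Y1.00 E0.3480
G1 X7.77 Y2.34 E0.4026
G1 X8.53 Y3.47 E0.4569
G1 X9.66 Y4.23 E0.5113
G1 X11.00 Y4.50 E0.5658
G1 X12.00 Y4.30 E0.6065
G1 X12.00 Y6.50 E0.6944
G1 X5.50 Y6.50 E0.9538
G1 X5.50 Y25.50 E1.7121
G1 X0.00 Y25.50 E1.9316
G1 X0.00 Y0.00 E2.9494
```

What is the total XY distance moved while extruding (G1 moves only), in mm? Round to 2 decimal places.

73.90 mm

Sum the Euclidean lengths of each G1 segment: total = 73.90 mm.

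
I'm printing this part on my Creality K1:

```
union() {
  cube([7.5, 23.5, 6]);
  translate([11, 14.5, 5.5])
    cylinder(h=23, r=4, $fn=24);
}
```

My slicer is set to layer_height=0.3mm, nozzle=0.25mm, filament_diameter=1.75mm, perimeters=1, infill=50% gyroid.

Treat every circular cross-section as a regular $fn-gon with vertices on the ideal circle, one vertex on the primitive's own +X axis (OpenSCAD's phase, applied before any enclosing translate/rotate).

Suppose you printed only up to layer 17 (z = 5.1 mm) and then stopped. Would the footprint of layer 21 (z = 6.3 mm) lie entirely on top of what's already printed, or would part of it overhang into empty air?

Compare the two slices. At z = 5.1: the 7.5×23.5 cube contributes its full rectangle (area 176.25 mm²); the cylinder at (11, 14.5) is absent (z outside [5.5, 28.5]); Taking the union: only the 7.5×23.5 cube is present, so the union is just that shape — area = 176.25 mm². At z = 6.3: the cube does not reach this height (z outside [0, 6]); the cylinder at (11, 14.5): section is a regular 24-gon, circumradius r=4 (area = (24/2)·4.000²·sin(360°/24) = 49.69 mm²); Taking the union: only the r=4 cylinder at (11, 14.5) is present, so the union is just that shape — area = 49.69 mm². Checking containment: at z = 6.3 the cross-section extends beyond the z = 5.1 cross-section by about 48.48 mm².

part overhangs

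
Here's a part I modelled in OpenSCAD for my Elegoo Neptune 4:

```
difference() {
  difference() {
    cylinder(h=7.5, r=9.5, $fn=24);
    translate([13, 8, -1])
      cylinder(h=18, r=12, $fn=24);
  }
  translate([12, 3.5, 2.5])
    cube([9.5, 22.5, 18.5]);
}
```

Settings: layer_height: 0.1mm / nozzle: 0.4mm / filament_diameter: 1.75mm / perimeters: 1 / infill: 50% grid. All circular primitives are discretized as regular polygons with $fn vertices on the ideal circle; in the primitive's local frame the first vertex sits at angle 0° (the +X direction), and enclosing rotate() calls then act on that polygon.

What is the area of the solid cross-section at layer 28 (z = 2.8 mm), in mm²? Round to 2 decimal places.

At z = 2.8 mm: the cylinder: section is a regular 24-gon, circumradius r=9.5 (area = (24/2)·9.500²·sin(360°/24) = 280.30 mm²); the r=12 cylinder at (13, 8) gives a regular 24-gon of circumradius 12 (constant along its height) (area = (24/2)·12.000²·sin(360°/24) = 447.24 mm²); After the difference (first − rest): starting from the r=9.5 cylinder (280.30 mm²), the r=12 cylinder at (13, 8) partially overlaps it — only the 62.34 mm² overlap (of its 447.24 mm²) is removed, clipping the outline — area = 217.96 mm²; the cube at (12, 3.5) is present — its section is the full 9.5×22.5 rectangle (area 213.75 mm²); After the difference (first − rest): starting from that combined region (217.96 mm²), the 9.5×22.5 cube at (12, 3.5) misses the remaining region (no effect) — area = 217.96 mm². Overall, the cross-section is a single solid region. Net area = 217.96 mm².

217.96 mm²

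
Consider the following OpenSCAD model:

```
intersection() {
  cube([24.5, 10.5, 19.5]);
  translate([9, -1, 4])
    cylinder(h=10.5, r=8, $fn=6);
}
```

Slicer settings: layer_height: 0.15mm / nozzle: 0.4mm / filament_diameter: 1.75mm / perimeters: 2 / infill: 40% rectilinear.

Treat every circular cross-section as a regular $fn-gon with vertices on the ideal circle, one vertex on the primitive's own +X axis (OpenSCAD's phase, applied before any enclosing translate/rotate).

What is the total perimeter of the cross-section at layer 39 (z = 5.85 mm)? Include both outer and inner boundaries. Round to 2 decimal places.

36.54 mm

At z = 5.85 mm: the 24.5×10.5 cube contributes its full rectangle (perimeter 70.00 mm); the r=8 cylinder at (9, -1) contributes a regular 6-gon of circumradius 8 (perimeter = 2·6·8.000·sin(180°/6) = 48.00 mm); Keeping only the common overlap: the r=8 cylinder at (9, -1) partially overlaps the 24.5×10.5 cube; clipping to the common part keeps 67.72 mm² — boundary = 36.54 mm. Overall, the cross-section is a single solid region. Total boundary length (outer) = 36.54 mm.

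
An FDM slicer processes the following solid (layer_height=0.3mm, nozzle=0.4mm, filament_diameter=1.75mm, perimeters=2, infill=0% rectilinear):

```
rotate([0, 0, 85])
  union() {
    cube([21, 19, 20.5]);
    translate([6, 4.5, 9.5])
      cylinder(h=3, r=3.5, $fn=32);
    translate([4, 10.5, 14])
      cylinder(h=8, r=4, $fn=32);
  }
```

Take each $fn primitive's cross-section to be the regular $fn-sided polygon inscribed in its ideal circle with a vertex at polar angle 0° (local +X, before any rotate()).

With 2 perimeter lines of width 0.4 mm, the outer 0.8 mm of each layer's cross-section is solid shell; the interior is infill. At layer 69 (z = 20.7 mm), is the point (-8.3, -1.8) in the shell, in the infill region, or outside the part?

outside

At z = 20.7 mm: the cube is not intersected at this z (z outside [0, 20.5]); the cylinder at (6, 4.5) is not intersected at this z (z outside [9.5, 12.5]); the r=4 cylinder at (4, 10.5) gives a regular 32-gon of circumradius 4 (constant along its height); Taking the union: only the r=4 cylinder at (4, 10.5) is present, so the union is just that shape — 1 connected region; (whole slice rotated 85° about Z — lengths, areas and connectivity unchanged). Overall, the cross-section is a single solid region. Undo the 85° rotation: the query point maps to (-2.517, 8.112) in the un-rotated model frame. The nearest boundary edge runs (0.08, 9.72)→(0.30, 8.97); distance from the point to it = 2.95 mm. The point is not inside any of the regions above, so it lies outside the cross-section (2.95 mm from the nearest boundary).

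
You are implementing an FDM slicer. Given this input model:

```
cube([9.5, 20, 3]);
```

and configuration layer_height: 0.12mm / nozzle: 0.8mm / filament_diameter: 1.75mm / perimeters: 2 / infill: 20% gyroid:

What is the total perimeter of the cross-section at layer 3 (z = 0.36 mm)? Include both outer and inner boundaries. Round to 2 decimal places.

59.00 mm

At z = 0.36 mm: the 9.5×20 cube contributes its full rectangle (perimeter 59.00 mm). Overall, the cross-section is a single solid region. Total boundary length (outer) = 59.00 mm.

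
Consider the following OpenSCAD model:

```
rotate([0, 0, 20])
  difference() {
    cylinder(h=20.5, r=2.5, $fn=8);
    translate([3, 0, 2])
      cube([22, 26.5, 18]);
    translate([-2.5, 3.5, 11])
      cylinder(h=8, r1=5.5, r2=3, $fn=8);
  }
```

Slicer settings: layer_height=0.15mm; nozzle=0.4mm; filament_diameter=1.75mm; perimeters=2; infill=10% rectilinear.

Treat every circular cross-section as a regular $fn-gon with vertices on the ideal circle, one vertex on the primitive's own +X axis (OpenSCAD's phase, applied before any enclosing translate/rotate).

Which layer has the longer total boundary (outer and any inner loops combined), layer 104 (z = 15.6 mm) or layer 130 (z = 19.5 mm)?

layer 130 (z = 19.5 mm)

Layer 104 (z = 15.6): the r=2.5 cylinder contributes a regular 8-gon of circumradius 2.5 (perimeter = 2·8·2.500·sin(180°/8) = 15.31 mm); the 22×26.5 cube at (3, 0) contributes its full rectangle (perimeter 97.00 mm); the cone at (-2.5, 3.5): at t=0.575 of its height the radius interpolates to r₁+(r₂−r₁)t = 4.062, giving a regular 8-gon of that circumradius (perimeter = 2·8·4.062·sin(180°/8) = 24.87 mm); Subtracting the remaining from the first: starting from the r=2.5 cylinder, the 22×26.5 cube at (3, 0) misses the remaining region (no effect); the cone at (-2.5, 3.5) partially overlaps it — only the 5.70 mm² overlap (of its 46.68 mm²) is removed, clipping the outline — boundary = 14.38 mm; (whole slice rotated 20° about Z — lengths, areas and connectivity unchanged). So its perimeter = 14.38 mm. Layer 130 (z = 19.5): the cylinder: section is a regular 8-gon, circumradius r=2.5 (perimeter = 2·8·2.500·sin(180°/8) = 15.31 mm); the cube at (3, 0) is present — its section is the full 22×26.5 rectangle (perimeter 97.00 mm); the cone at (-2.5, 3.5) is not intersected at this z (z outside [11, 19]); Taking the first minus the rest: starting from the r=2.5 cylinder, the 22×26.5 cube at (3, 0) misses the remaining region (no effect) — boundary = 15.31 mm; (rotated 20° about Z; rotation is an isometry so areas/perimeters/island counts are preserved). So its perimeter = 15.31 mm. Layer 130 is larger (15.31 vs 14.38 mm).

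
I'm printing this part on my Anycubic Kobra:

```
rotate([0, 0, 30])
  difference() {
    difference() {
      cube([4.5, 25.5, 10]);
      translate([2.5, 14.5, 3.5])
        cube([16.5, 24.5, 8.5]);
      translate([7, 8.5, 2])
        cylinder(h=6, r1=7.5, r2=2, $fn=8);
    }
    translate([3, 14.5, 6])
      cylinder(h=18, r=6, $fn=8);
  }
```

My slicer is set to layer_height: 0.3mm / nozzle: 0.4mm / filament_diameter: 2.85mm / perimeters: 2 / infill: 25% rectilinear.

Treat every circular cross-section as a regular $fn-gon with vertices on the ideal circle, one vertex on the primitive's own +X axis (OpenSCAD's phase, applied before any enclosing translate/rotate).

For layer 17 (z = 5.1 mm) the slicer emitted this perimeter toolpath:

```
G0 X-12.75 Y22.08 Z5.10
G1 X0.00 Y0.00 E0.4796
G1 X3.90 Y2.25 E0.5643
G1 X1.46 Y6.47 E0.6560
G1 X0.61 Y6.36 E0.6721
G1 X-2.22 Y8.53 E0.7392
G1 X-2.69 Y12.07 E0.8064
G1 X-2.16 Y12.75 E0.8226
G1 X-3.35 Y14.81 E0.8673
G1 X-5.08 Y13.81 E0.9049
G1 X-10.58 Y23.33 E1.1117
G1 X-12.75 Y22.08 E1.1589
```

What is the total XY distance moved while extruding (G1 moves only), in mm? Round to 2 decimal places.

Sum the Euclidean lengths of each G1 segment: total = 61.61 mm.

61.61 mm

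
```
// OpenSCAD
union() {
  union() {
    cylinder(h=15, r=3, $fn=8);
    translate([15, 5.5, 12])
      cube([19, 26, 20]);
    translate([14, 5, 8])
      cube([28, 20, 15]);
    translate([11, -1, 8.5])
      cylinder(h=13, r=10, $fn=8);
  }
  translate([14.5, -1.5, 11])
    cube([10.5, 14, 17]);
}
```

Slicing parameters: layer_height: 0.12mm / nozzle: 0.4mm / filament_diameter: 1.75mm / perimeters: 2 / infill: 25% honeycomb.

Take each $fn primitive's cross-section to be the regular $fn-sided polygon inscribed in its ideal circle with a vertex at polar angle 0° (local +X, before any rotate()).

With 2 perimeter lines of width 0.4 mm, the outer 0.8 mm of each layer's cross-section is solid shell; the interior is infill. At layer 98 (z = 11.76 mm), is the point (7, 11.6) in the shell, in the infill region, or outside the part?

At z = 11.76 mm: the r=3 cylinder gives a regular 8-gon of circumradius 3 (constant along its height); the cube at (15, 5.5) is not intersected at this z (z outside [12, 32]); the 28×20 cube at (14, 5) contributes its full rectangle; the cylinder at (11, -1): section is a regular 8-gon, circumradius r=10; Merging all regions: the regions partially overlap (shared area 12.47 mm²), so overlapping operands fuse into one piece — 1 connected region; the cube at (14.5, -1.5) is present — its section is the full 10.5×14 rectangle; Merging all regions: the regions partially overlap (shared area 113.49 mm²), so overlapping operands fuse into one piece — 1 connected region. Overall, the cross-section is a single solid region. The nearest boundary edge runs (3.93, 6.07)→(11.00, 9.00); distance from the point to it = 3.93 mm. The point is not inside any of the regions above, so it lies outside the cross-section (3.93 mm from the nearest boundary).

outside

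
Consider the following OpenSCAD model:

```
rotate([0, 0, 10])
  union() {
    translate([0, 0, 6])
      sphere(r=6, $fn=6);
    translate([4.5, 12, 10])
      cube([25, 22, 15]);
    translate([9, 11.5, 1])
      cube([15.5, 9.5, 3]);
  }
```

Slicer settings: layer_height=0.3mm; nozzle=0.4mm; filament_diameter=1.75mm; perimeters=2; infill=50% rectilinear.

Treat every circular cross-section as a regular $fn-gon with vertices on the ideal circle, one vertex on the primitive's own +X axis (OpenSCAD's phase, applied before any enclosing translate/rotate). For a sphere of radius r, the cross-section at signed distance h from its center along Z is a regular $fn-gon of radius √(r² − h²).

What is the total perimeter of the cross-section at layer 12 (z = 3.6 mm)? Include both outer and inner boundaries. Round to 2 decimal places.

At z = 3.6 mm: the r=6 sphere slices to a regular 6-gon of circumradius 5.499 (√(r²−h²) with h=2.4 from center) (perimeter = 2·6·5.499·sin(180°/6) = 32.99 mm); the cube at (4.5, 12) is absent (z outside [10, 25]); the cube at (9, 11.5) is present — its section is the full 15.5×9.5 rectangle (perimeter 50.00 mm); Merging all regions: the 2 present regions are separate (no shared area or edge), so areas and boundary lengths simply add and each stays a separate island — boundary = 82.99 mm; (rotated 10° about Z; rotation is an isometry so areas/perimeters/island counts are preserved). Overall, the cross-section has 2 separate islands. Total boundary length (outer) = 82.99 mm.

82.99 mm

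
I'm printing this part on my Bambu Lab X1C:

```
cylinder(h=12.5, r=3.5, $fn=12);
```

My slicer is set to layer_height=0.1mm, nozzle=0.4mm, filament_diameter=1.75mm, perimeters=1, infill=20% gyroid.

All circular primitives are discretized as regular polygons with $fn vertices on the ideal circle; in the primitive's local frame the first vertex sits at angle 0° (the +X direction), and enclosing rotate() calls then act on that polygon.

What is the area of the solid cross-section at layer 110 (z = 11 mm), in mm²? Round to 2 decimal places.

36.75 mm²

At z = 11 mm: the cylinder: section is a regular 12-gon, circumradius r=3.5 (area = (12/2)·3.500²·sin(360°/12) = 36.75 mm²). Overall, the cross-section is a single solid region. Net area = 36.75 mm².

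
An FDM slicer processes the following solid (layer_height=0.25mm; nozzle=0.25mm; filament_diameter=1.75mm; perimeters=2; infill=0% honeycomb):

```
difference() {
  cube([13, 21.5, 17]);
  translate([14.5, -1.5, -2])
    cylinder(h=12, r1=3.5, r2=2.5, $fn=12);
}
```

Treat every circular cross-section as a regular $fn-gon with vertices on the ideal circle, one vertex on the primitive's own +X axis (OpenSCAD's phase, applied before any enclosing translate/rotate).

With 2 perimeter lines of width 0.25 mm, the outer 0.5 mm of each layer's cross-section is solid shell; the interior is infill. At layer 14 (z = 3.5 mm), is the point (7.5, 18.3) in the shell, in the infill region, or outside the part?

At z = 3.5 mm: the cube is present — its section is the full 13×21.5 rectangle; the cone at (14.5, -1.5): at t=0.458 of its height the radius interpolates to r₁+(r₂−r₁)t = 3.042, giving a regular 12-gon of that circumradius; After the difference (first − rest): starting from the 13×21.5 cube, the cone at (14.5, -1.5) partially overlaps it — only the 0.67 mm² overlap (of its 27.76 mm²) is removed, clipping the outline — 1 connected region. Overall, the cross-section is a single solid region. The nearest boundary edge runs (0.00, 21.50)→(13.00, 21.50); distance from the point to it = 3.20 mm. The point is inside the cross-section and 3.20 mm from the nearest boundary — more than the 0.5 mm shell width (2 × 0.25), so it's in the infill interior.

infill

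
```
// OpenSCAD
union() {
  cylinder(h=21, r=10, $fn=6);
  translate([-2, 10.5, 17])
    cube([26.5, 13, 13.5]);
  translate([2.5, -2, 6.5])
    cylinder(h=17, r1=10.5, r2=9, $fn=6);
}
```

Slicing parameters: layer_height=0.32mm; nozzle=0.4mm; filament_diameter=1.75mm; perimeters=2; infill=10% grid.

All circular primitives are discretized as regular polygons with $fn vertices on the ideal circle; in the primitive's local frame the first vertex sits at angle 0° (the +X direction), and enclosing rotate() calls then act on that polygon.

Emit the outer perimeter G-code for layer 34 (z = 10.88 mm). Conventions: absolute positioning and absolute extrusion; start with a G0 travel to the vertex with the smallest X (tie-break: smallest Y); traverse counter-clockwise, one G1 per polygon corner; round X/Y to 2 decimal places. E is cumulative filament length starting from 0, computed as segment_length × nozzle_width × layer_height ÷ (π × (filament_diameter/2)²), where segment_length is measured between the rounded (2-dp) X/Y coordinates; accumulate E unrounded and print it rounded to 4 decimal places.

At z = 10.88 mm: the cylinder: section is a regular 6-gon, circumradius r=10; the cube at (-2, 10.5) does not reach this height (z outside [17, 30.5]); the cone at (2.5, -2) contributes a regular 6-gon of circumradius 10.114 (interpolated between r1=10.5 and r2=9 at t=0.258); Taking the union: the regions partially overlap (shared area 201.79 mm²), so overlapping operands fuse into one piece — 1 connected region. The outline is a single polygon with 10 vertices. Extrusion per mm of travel: 0.4 × 0.32 / (π × 0.875²) = 0.053216. Accumulating E over each segment gives final E = 3.6002.

G0 X-10.00 Y0.00 Z10.88
G1 X-5.00 Y-8.66 E0.5322
G1 X-3.77 Y-8.66 E0.5976
G1 X-2.56 Y-10.76 E0.7266
G1 X7.56 Y-10.76 E1.2651
G1 X12.61 Y-2.00 E1.8032
G1 X7.56 Y6.76 E2.3413
G1 X6.10 Y6.76 E2.4190
G1 X5.00 Y8.66 E2.5358
G1 X-5.00 Y8.66 E3.0680
G1 X-10.00 Y0.00 E3.6002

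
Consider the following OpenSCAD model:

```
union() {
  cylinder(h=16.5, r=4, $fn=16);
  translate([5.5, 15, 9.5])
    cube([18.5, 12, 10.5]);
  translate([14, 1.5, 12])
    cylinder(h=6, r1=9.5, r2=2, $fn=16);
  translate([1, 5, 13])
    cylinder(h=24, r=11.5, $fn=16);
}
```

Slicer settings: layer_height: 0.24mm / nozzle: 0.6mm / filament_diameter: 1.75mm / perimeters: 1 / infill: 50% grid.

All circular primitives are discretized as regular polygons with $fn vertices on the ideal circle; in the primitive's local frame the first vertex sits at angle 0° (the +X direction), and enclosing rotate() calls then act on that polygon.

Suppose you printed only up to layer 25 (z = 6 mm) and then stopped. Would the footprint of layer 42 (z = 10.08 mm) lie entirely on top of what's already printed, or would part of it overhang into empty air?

part overhangs

Compare the two slices. At z = 6: the r=4 cylinder gives a regular 16-gon of circumradius 4 (constant along its height) (area = (16/2)·4.000²·sin(360°/16) = 48.98 mm²); the cube at (5.5, 15) does not reach this height (z outside [9.5, 20]); the cone at (14, 1.5) is absent (z outside [12, 18]); the cylinder at (1, 5) is not intersected at this z (z outside [13, 37]); Combining (union): only the r=4 cylinder is present, so the union is just that shape — area = 48.98 mm². At z = 10.08: the r=4 cylinder contributes a regular 16-gon of circumradius 4 (area = (16/2)·4.000²·sin(360°/16) = 48.98 mm²); the cube at (5.5, 15) is present — its section is the full 18.5×12 rectangle (area 222.00 mm²); the cone at (14, 1.5) is not intersected at this z (z outside [12, 18]); the cylinder at (1, 5) is absent (z outside [13, 37]); Combining (union): the 2 present regions are separate (no shared area or edge), so areas and boundary lengths simply add and each stays a separate island — area = 270.98 mm². Checking containment: at z = 10.08 the cross-section extends beyond the z = 6 cross-section by about 222.00 mm².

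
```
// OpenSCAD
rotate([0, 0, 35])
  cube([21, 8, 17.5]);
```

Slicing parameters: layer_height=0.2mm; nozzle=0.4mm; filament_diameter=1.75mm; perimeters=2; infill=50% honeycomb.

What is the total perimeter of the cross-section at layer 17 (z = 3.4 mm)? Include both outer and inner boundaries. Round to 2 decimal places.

58.00 mm

At z = 3.4 mm: the 21×8 cube contributes its full rectangle (perimeter 58.00 mm); (rotated 35° about Z; rotation is an isometry so areas/perimeters/island counts are preserved). Overall, the cross-section is a single solid region. Total boundary length (outer) = 58.00 mm.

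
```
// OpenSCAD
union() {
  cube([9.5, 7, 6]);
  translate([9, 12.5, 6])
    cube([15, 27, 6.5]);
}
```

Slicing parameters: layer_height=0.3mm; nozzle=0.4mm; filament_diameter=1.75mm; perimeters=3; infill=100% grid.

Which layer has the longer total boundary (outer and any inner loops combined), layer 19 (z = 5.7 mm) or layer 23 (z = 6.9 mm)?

Layer 19 (z = 5.7): the cube (footprint 9.5×7) is included at this height (perimeter 33.00 mm); the cube at (9, 12.5) does not reach this height (z outside [6, 12.5]); Combining (union): only the 9.5×7 cube is present, so the union is just that shape — boundary = 33.00 mm. So its perimeter = 33.00 mm. Layer 23 (z = 6.9): the cube does not reach this height (z outside [0, 6]); the 15×27 cube at (9, 12.5) contributes its full rectangle (perimeter 84.00 mm); Taking the union: only the 15×27 cube at (9, 12.5) is present, so the union is just that shape — boundary = 84.00 mm. So its perimeter = 84.00 mm. Layer 23 is larger (84.00 vs 33.00 mm).

layer 23 (z = 6.9 mm)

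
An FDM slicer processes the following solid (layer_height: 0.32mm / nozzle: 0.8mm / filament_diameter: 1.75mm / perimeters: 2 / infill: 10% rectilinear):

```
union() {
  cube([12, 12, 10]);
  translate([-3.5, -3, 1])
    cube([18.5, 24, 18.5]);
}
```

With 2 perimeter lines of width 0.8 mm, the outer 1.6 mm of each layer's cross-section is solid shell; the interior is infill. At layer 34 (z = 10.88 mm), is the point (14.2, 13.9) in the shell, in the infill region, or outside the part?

At z = 10.88 mm: the cube does not reach this height (z outside [0, 10]); the cube at (-3.5, -3) is present — its section is the full 18.5×24 rectangle; Merging all regions: only the 18.5×24 cube at (-3.5, -3) is present, so the union is just that shape — 1 connected region. Overall, the cross-section is a single solid region. The nearest boundary edge runs (15.00, -3.00)→(15.00, 21.00); distance from the point to it = 0.80 mm. The point is inside the cross-section, 0.80 mm from the nearest boundary — within the 1.6 mm shell band (2 × 0.8).

shell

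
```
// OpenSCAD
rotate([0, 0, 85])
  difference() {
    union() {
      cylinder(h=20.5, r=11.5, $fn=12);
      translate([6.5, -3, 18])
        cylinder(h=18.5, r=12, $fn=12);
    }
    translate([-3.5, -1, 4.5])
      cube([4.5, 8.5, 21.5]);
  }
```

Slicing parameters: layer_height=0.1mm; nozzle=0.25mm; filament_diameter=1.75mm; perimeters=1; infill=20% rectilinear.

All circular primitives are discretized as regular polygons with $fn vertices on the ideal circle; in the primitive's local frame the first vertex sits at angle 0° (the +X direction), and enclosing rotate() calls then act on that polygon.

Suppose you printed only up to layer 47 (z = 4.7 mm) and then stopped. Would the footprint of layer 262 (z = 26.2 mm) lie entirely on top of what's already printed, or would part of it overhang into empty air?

part overhangs

Compare the two slices. At z = 4.7: the cylinder: section is a regular 12-gon, circumradius r=11.5 (area = (12/2)·11.500²·sin(360°/12) = 396.75 mm²); the cylinder at (6.5, -3) is absent (z outside [18, 36.5]); Taking the union: only the r=11.5 cylinder is present, so the union is just that shape — area = 396.75 mm²; the cube at (-3.5, -1) (footprint 4.5×8.5) is included at this height (area 38.25 mm²); Taking the first minus the rest: starting from that combined region (396.75 mm²), the 4.5×8.5 cube at (-3.5, -1) lies wholly inside it (removes its full 38.25 mm² and its 26.00 mm outline becomes a hole wall) — area = 358.50 mm²; (whole slice rotated 85° about Z — lengths, areas and connectivity unchanged). At z = 26.2: the cylinder is not intersected at this z (z outside [0, 20.5]); the r=12 cylinder at (6.5, -3) contributes a regular 12-gon of circumradius 12 (area = (12/2)·12.000²·sin(360°/12) = 432.00 mm²); Merging all regions: only the r=12 cylinder at (6.5, -3) is present, so the union is just that shape — area = 432.00 mm²; the cube at (-3.5, -1) does not reach this height (z outside [4.5, 26]); Taking the first minus the rest: none of the subtracted shapes is present at this height, so the result so far is unchanged — area = 432.00 mm²; (whole slice rotated 85° about Z — lengths, areas and connectivity unchanged). Checking containment: at z = 26.2 the cross-section extends beyond the z = 4.7 cross-section by about 209.41 mm².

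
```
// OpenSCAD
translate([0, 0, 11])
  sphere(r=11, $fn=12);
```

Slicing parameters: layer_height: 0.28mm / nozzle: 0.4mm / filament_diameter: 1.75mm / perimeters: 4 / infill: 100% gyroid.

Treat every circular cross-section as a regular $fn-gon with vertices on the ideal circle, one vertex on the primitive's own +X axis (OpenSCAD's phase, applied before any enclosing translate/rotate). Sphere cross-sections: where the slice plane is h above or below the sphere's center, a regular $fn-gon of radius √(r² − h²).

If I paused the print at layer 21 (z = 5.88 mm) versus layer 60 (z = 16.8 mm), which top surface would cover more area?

layer 21 (z = 5.88 mm)

Layer 21 (z = 5.88): the r=11 sphere slices to a regular 12-gon of circumradius 9.736 (√(r²−h²) with h=5.12 from center) (area = (12/2)·9.736²·sin(360°/12) = 284.36 mm²). So its area = 284.36 mm². Layer 60 (z = 16.8): the r=11 sphere slices to a regular 12-gon of circumradius 9.347 (√(r²−h²) with h=5.8 from center) (area = (12/2)·9.347²·sin(360°/12) = 262.08 mm²). So its area = 262.08 mm². Layer 21 is larger (284.36 vs 262.08 mm²).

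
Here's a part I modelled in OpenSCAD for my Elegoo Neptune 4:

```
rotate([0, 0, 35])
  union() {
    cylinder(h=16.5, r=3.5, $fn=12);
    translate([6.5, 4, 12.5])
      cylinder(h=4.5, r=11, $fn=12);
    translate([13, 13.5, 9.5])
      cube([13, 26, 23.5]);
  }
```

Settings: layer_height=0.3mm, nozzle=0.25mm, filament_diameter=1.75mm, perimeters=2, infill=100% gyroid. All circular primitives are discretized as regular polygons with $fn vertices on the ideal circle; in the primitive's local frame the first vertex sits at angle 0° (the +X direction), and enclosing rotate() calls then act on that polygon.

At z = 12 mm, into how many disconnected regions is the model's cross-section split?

2

At z = 12 mm: the r=3.5 cylinder contributes a regular 12-gon of circumradius 3.5; the cylinder at (6.5, 4) does not reach this height (z outside [12.5, 17]); the 13×26 cube at (13, 13.5) contributes its full rectangle; Combining (union): the 2 present regions are separate (no shared area or edge), so areas and boundary lengths simply add and each stays a separate island — 2 connected regions; (rotated 35° about Z; rotation is an isometry so areas/perimeters/island counts are preserved). The result has 2 disconnected regions.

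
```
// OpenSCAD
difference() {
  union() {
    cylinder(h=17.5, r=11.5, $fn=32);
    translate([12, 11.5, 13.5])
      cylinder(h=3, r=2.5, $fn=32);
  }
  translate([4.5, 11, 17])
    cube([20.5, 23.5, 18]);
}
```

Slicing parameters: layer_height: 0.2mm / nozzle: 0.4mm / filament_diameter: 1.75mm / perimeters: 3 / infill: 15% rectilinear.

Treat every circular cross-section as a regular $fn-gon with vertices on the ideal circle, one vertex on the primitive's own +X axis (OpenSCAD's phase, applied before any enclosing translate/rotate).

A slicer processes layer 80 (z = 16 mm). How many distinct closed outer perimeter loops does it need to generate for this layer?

2

At z = 16 mm: the r=11.5 cylinder gives a regular 32-gon of circumradius 11.5 (constant along its height); the r=2.5 cylinder at (12, 11.5) gives a regular 32-gon of circumradius 2.5 (constant along its height); Merging all regions: the 2 present regions are separate (no shared area or edge), so areas and boundary lengths simply add and each stays a separate island — 2 connected regions; the cube at (4.5, 11) does not reach this height (z outside [17, 35]); Subtracting the remaining from the first: none of the subtracted shapes is present at this height, so the result so far is unchanged — 2 connected regions. The result has 2 disconnected regions.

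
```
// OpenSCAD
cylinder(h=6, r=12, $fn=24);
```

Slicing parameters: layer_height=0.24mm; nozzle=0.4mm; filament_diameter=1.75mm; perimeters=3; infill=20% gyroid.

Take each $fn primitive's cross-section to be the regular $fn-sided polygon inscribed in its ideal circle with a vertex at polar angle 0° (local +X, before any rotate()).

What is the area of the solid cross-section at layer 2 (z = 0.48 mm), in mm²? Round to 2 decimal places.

447.24 mm²

At z = 0.48 mm: the r=12 cylinder contributes a regular 24-gon of circumradius 12 (area = (24/2)·12.000²·sin(360°/24) = 447.24 mm²). Overall, the cross-section is a single solid region. Net area = 447.24 mm².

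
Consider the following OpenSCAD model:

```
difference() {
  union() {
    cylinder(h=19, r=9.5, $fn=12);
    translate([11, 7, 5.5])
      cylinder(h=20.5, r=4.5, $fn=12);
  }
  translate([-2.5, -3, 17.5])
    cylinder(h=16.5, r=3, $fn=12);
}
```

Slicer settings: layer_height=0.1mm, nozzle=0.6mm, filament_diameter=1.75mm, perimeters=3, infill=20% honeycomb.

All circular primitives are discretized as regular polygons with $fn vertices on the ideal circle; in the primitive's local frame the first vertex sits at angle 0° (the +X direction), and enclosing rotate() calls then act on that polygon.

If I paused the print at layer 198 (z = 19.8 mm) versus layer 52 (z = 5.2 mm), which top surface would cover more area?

Layer 198 (z = 19.8): the cylinder is not intersected at this z (z outside [0, 19]); the r=4.5 cylinder at (11, 7) contributes a regular 12-gon of circumradius 4.5 (area = (12/2)·4.500²·sin(360°/12) = 60.75 mm²); Taking the union: only the r=4.5 cylinder at (11, 7) is present, so the union is just that shape — area = 60.75 mm²; the cylinder at (-2.5, -3): section is a regular 12-gon, circumradius r=3 (area = (12/2)·3.000²·sin(360°/12) = 27.00 mm²); After the difference (first − rest): starting from the result so far (60.75 mm²), the r=3 cylinder at (-2.5, -3) misses the remaining region (no effect) — area = 60.75 mm². So its area = 60.75 mm². Layer 52 (z = 5.2): the r=9.5 cylinder gives a regular 12-gon of circumradius 9.5 (constant along its height) (area = (12/2)·9.500²·sin(360°/12) = 270.75 mm²); the cylinder at (11, 7) is not intersected at this z (z outside [5.5, 26]); Merging all regions: only the r=9.5 cylinder is present, so the union is just that shape — area = 270.75 mm²; the cylinder at (-2.5, -3) is absent (z outside [17.5, 34]); Subtracting the remaining from the first: none of the subtracted shapes is present at this height, so the result so far is unchanged — area = 270.75 mm². So its area = 270.75 mm². Layer 52 is larger (270.75 vs 60.75 mm²).

layer 52 (z = 5.2 mm)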